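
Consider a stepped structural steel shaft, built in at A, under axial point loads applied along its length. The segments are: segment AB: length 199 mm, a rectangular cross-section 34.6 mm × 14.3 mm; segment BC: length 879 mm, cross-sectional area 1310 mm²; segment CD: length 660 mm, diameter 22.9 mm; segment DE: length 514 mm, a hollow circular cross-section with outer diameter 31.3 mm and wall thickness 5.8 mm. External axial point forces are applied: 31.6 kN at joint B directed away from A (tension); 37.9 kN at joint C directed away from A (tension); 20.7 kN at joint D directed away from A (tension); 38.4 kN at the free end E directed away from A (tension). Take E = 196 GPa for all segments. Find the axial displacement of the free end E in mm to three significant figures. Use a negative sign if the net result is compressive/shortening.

1.30 mm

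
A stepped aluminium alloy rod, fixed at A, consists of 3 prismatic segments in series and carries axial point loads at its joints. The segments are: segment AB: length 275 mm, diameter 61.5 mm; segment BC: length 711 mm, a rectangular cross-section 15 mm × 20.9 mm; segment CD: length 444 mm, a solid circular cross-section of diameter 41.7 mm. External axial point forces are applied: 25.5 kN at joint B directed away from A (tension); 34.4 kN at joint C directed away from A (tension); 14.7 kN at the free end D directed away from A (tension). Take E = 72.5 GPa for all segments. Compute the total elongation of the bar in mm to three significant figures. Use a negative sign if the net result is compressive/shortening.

1.70 mm

Internal axial forces (sectioning from the free end, tension +): N_CD = 14.7 kN, N_BC = 49.1 kN, N_AB = 74.6 kN.
A_AB = 2971 mm².
A_BC = 313.5 mm².
A_CD = 1366 mm².
δ_AB = 74600·275/(2971·72500) = 0.09526 mm
δ_BC = 49100·711/(313.5·72500) = 1.536 mm
δ_CD = 14700·444/(1366·72500) = 0.06592 mm
δ = Σδ_i = 1.697 mm.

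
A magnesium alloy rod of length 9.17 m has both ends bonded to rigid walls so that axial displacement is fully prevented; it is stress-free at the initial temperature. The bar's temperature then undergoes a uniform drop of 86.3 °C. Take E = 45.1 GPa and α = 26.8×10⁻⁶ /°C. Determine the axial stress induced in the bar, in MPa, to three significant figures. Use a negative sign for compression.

104 MPa

Free thermal expansion αLΔT = 26.8e-6 · 9170 · -86.3 = -21.21 mm.
The walls impose strain ε = −(-21.21)/9170 = 2.3128e-03; σ = Eε = 45100 · 2.3128e-03 = 104.3 MPa.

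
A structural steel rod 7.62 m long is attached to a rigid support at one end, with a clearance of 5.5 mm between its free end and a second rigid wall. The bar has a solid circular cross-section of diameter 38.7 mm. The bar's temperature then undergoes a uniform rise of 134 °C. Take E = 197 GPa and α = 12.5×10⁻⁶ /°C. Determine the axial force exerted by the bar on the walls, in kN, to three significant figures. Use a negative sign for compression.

Free thermal expansion αLΔT = 12.5e-6 · 7620 · 134 = 12.76 mm.
The walls engage after the gap closes; constrained expansion = 12.76 − 5.5 = 7.263 mm.
The walls impose strain ε = −(7.263)/7620 = -9.5322e-04; σ = Eε = 197000 · -9.5322e-04 = -187.8 MPa.
Wall reaction R = σ·A = -187.8·1176 = -220900 N = -220.9 kN.

-221 kN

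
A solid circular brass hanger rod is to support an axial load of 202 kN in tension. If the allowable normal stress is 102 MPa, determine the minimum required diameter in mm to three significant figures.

50.2 mm

Required area A ≥ P/σ_allow = 202000/102 = 1980 mm².
For a solid circular section, d ≥ √(4A/π) = 50.21 mm.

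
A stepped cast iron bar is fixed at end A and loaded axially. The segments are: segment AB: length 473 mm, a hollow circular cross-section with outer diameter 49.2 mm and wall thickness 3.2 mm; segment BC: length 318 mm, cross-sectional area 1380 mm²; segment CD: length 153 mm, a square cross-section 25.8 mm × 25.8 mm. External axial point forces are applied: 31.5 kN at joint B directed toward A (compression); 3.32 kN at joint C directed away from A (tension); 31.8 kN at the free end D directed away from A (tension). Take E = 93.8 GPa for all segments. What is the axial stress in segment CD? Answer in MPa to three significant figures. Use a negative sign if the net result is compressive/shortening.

47.8 MPa

Internal axial forces (sectioning from the free end, tension +): N_CD = 31.8 kN, N_BC = 35.12 kN, N_AB = 3.62 kN.
A_CD = 665.6 mm².
σ_CD = N_CD/A_CD = 31800/665.6 = 47.77 MPa.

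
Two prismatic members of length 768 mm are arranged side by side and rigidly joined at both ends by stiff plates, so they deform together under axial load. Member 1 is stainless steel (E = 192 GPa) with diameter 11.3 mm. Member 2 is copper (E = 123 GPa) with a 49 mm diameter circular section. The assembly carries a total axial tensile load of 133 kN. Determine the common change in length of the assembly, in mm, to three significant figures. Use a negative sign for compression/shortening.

0.407 mm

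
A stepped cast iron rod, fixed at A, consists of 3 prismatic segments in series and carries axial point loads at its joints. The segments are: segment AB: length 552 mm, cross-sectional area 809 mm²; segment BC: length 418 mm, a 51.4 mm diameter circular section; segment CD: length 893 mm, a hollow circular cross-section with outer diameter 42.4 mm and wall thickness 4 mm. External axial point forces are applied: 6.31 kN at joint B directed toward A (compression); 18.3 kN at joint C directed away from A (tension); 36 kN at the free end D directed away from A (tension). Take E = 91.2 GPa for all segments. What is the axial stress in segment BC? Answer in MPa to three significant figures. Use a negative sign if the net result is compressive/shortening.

Internal axial forces (sectioning from the free end, tension +): N_CD = 36 kN, N_BC = 54.3 kN, N_AB = 47.99 kN.
A_BC = 2075 mm².
σ_BC = N_BC/A_BC = 54300/2075 = 26.17 MPa.

26.2 MPa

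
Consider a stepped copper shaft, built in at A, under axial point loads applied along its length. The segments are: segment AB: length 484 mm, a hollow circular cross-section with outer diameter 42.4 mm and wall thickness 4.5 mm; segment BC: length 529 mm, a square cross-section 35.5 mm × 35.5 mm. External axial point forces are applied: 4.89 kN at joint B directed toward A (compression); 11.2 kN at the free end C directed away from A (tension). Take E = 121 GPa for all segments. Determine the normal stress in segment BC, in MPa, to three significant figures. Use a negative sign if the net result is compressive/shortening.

8.89 MPa

Internal axial forces (sectioning from the free end, tension +): N_BC = 11.2 kN, N_AB = 6.31 kN.
A_BC = 1260 mm².
σ_BC = N_BC/A_BC = 11200/1260 = 8.887 MPa.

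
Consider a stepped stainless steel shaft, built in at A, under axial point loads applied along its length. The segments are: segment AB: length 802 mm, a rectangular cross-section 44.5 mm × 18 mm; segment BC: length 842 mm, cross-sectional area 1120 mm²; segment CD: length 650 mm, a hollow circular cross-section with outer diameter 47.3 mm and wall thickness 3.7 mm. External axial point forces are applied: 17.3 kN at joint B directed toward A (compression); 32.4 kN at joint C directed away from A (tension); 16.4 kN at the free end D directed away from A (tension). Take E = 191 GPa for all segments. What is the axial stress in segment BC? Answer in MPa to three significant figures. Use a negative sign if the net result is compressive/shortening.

Internal axial forces (sectioning from the free end, tension +): N_CD = 16.4 kN, N_BC = 48.8 kN, N_AB = 31.5 kN.
σ_BC = N_BC/A_BC = 48800/1120 = 43.57 MPa.

43.6 MPa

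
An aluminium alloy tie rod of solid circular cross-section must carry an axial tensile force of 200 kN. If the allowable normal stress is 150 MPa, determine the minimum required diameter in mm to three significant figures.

Required area A ≥ P/σ_allow = 200000/150 = 1333 mm².
For a solid circular section, d ≥ √(4A/π) = 41.2 mm.

41.2 mm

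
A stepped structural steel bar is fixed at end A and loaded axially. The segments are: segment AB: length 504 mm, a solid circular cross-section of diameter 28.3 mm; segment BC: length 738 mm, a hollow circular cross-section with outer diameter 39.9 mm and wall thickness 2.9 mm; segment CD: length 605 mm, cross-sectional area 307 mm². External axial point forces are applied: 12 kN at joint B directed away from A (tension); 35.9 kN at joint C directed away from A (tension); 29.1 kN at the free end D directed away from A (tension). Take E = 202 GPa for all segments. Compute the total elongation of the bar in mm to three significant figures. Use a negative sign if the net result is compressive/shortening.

1.29 mm

Internal axial forces (sectioning from the free end, tension +): N_CD = 29.1 kN, N_BC = 65 kN, N_AB = 77 kN.
A_AB = 629 mm².
A_BC = 337.1 mm².
δ_AB = 77000·504/(629·202000) = 0.3054 mm
δ_BC = 65000·738/(337.1·202000) = 0.7045 mm
δ_CD = 29100·605/(307·202000) = 0.2839 mm
δ = Σδ_i = 1.294 mm.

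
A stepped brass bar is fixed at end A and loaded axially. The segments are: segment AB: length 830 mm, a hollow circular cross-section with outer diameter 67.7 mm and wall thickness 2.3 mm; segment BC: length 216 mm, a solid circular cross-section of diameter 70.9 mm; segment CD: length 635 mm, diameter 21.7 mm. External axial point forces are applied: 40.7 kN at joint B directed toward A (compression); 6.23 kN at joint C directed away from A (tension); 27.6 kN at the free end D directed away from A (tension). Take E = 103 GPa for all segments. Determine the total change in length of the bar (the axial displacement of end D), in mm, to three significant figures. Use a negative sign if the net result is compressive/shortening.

0.361 mm

Internal axial forces (sectioning from the free end, tension +): N_CD = 27.6 kN, N_BC = 33.83 kN, N_AB = -6.87 kN.
A_AB = 472.6 mm².
A_BC = 3948 mm².
A_CD = 369.8 mm².
δ_AB = -6870·830/(472.6·103000) = -0.1171 mm
δ_BC = 33830·216/(3948·103000) = 0.01797 mm
δ_CD = 27600·635/(369.8·103000) = 0.4601 mm
δ = Σδ_i = 0.3609 mm.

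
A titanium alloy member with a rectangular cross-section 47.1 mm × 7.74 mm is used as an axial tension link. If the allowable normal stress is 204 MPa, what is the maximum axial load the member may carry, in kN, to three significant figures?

A = 364.6 mm².
P_max = σ_allow · A = 204 · 364.6 = 74370 N = 74.37 kN.

74.4 kN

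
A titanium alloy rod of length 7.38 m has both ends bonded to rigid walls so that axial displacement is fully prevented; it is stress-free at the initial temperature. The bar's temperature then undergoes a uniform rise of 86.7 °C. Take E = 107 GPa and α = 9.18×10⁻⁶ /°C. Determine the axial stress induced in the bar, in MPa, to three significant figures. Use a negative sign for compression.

-85.2 MPa

Free thermal expansion αLΔT = 9.18e-6 · 7380 · 86.7 = 5.874 mm.
The walls impose strain ε = −(5.874)/7380 = -7.9591e-04; σ = Eε = 107000 · -7.9591e-04 = -85.16 MPa.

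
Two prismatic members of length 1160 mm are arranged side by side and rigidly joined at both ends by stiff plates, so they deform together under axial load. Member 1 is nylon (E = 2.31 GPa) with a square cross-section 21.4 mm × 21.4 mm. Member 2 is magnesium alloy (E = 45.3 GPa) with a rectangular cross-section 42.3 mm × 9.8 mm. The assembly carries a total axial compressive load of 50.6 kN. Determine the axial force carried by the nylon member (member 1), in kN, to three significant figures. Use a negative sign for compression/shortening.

A_1 = 458 mm².
A_2 = 414.5 mm².
Equal strain + equilibrium ⇒ each member carries load in proportion to AE: A₁E₁ = 1058000 N, A₂E₂ = 18780000 N, ΣAE = 19840000 N.
F₁ = P·A₁E₁/ΣAE = -50600·1058000/19840000 = -2699 N.

-2.70 kN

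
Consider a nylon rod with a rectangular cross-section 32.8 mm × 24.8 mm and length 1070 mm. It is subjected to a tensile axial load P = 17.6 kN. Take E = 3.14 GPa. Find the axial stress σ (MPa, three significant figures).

A = 813.4 mm².
σ = N/A = 17600/813.4 = 21.64 MPa.

21.6 MPa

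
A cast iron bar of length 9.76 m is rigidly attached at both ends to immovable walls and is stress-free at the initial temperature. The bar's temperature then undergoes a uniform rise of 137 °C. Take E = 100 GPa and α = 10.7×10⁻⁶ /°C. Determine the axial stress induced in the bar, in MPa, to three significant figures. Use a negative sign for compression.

Free thermal expansion αLΔT = 10.7e-6 · 9760 · 137 = 14.31 mm.
The walls impose strain ε = −(14.31)/9760 = -1.4659e-03; σ = Eε = 100000 · -1.4659e-03 = -146.6 MPa.

-147 MPa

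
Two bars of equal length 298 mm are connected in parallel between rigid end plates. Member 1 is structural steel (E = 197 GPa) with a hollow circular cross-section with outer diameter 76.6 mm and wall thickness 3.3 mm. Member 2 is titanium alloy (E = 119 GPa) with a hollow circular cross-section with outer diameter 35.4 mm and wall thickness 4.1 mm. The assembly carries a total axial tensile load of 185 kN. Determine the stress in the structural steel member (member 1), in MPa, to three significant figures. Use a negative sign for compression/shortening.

A_1 = 759.9 mm².
A_2 = 403.2 mm².
Equal strain + equilibrium ⇒ each member carries load in proportion to AE: A₁E₁ = 149700000 N, A₂E₂ = 47980000 N, ΣAE = 197700000 N.
σ₁ = P·E₁/ΣAE = 185000·197000/197700000 = 184.4 MPa.

184 MPa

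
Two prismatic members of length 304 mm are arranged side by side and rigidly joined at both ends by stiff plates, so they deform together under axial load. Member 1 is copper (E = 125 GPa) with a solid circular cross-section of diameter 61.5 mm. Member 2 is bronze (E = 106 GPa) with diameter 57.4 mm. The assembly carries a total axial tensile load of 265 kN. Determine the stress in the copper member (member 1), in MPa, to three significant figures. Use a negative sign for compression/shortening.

A_1 = 2971 mm².
A_2 = 2588 mm².
Equal strain + equilibrium ⇒ each member carries load in proportion to AE: A₁E₁ = 371300000 N, A₂E₂ = 274300000 N, ΣAE = 645600000 N.
σ₁ = P·E₁/ΣAE = 265000·125000/645600000 = 51.31 MPa.

51.3 MPa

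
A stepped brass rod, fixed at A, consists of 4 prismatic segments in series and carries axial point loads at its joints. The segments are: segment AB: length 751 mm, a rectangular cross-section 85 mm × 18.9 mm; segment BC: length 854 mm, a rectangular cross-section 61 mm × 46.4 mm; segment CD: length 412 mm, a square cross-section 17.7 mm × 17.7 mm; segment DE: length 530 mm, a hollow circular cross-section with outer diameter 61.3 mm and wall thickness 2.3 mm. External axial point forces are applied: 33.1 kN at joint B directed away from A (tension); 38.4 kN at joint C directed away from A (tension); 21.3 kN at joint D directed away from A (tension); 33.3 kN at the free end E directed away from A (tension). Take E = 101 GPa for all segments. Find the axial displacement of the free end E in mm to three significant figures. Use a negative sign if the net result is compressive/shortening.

Internal axial forces (sectioning from the free end, tension +): N_DE = 33.3 kN, N_CD = 54.6 kN, N_BC = 93 kN, N_AB = 126.1 kN.
A_AB = 1606 mm².
A_BC = 2830 mm².
A_CD = 313.3 mm².
A_DE = 426.3 mm².
δ_AB = 126100·751/(1606·101000) = 0.5837 mm
δ_BC = 93000·854/(2830·101000) = 0.2778 mm
δ_CD = 54600·412/(313.3·101000) = 0.7109 mm
δ_DE = 33300·530/(426.3·101000) = 0.4099 mm
δ = Σδ_i = 1.982 mm.

1.98 mm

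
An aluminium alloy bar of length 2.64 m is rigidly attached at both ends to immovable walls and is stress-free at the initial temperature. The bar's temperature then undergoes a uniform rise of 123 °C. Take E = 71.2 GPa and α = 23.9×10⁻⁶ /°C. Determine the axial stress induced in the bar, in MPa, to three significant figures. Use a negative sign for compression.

Free thermal expansion αLΔT = 23.9e-6 · 2640 · 123 = 7.761 mm.
The walls impose strain ε = −(7.761)/2640 = -2.9397e-03; σ = Eε = 71200 · -2.9397e-03 = -209.3 MPa.

-209 MPa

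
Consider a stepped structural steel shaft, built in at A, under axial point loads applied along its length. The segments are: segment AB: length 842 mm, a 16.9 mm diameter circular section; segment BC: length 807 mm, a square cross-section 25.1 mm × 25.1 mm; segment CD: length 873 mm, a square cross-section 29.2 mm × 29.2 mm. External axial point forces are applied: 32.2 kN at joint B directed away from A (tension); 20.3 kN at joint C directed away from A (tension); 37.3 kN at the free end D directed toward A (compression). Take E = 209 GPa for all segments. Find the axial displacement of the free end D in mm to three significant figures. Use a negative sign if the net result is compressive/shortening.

-0.0139 mm

Internal axial forces (sectioning from the free end, tension +): N_CD = -37.3 kN, N_BC = -17 kN, N_AB = 15.2 kN.
A_AB = 224.3 mm².
A_BC = 630 mm².
A_CD = 852.6 mm².
δ_AB = 15200·842/(224.3·209000) = 0.273 mm
δ_BC = -17000·807/(630·209000) = -0.1042 mm
δ_CD = -37300·873/(852.6·209000) = -0.1827 mm
δ = Σδ_i = -0.01393 mm.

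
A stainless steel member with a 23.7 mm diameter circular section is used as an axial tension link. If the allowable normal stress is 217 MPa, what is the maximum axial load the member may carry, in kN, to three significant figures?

95.7 kN

A = 441.2 mm².
P_max = σ_allow · A = 217 · 441.2 = 95730 N = 95.73 kN.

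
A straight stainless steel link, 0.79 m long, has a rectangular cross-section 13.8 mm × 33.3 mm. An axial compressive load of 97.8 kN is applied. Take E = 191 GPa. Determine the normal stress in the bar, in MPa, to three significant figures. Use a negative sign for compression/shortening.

A = 459.5 mm².
σ = N/A = -97800/459.5 = -212.8 MPa.

-213 MPa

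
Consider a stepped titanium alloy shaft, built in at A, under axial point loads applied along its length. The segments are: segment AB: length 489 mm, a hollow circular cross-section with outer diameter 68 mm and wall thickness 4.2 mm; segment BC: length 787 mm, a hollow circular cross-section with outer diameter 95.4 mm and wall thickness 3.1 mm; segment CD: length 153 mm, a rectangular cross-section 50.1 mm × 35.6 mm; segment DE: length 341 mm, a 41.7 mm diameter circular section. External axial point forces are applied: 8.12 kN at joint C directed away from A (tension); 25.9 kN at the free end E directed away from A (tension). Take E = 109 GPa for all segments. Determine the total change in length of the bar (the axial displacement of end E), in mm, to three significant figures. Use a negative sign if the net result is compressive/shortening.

0.534 mm

Internal axial forces (sectioning from the free end, tension +): N_DE = 25.9 kN, N_CD = 25.9 kN, N_BC = 34.02 kN, N_AB = 34.02 kN.
A_AB = 841.8 mm².
A_BC = 898.9 mm².
A_CD = 1784 mm².
A_DE = 1366 mm².
δ_AB = 34020·489/(841.8·109000) = 0.1813 mm
δ_BC = 34020·787/(898.9·109000) = 0.2733 mm
δ_CD = 25900·153/(1784·109000) = 0.02038 mm
δ_DE = 25900·341/(1366·109000) = 0.05933 mm
δ = Σδ_i = 0.5343 mm.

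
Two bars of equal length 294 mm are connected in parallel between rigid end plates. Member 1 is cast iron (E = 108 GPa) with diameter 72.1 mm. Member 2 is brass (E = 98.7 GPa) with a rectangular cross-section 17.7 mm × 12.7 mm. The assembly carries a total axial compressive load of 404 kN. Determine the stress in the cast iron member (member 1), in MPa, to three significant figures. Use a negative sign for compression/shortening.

A_1 = 4083 mm².
A_2 = 224.8 mm².
Equal strain + equilibrium ⇒ each member carries load in proportion to AE: A₁E₁ = 440900000 N, A₂E₂ = 22190000 N, ΣAE = 463100000 N.
σ₁ = P·E₁/ΣAE = -404000·108000/463100000 = -94.21 MPa.

-94.2 MPa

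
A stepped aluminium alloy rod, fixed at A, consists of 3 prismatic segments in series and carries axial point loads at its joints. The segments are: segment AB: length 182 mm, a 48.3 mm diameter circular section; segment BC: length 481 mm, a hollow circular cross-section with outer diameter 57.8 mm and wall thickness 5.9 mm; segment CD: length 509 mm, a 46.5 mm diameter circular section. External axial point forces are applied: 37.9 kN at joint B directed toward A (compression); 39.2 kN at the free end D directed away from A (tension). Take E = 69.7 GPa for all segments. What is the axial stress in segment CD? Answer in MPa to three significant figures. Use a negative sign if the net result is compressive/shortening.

Internal axial forces (sectioning from the free end, tension +): N_CD = 39.2 kN, N_BC = 39.2 kN, N_AB = 1.3 kN.
A_CD = 1698 mm².
σ_CD = N_CD/A_CD = 39200/1698 = 23.08 MPa.

23.1 MPa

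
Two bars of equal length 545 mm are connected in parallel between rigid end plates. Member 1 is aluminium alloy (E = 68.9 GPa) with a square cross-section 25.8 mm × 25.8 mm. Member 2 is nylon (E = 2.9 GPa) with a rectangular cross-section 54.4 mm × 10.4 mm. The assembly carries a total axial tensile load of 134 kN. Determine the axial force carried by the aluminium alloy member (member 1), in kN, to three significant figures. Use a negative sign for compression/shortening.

129 kN

A_1 = 665.6 mm².
A_2 = 565.8 mm².
Equal strain + equilibrium ⇒ each member carries load in proportion to AE: A₁E₁ = 45860000 N, A₂E₂ = 1641000 N, ΣAE = 47500000 N.
F₁ = P·A₁E₁/ΣAE = 134000·45860000/47500000 = 129400 N.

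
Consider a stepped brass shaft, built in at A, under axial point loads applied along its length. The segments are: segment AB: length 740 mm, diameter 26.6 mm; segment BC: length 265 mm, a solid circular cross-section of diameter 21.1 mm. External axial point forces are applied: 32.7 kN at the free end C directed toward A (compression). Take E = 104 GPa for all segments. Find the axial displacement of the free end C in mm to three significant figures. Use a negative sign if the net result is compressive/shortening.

-0.657 mm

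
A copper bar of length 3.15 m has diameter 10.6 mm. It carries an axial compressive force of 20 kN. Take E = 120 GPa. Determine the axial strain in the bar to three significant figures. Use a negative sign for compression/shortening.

A = 88.25 mm².
σ = N/A = -226.6 MPa; ε = σ/E = -226.6/120000 = -1.889e-03.

-0.00189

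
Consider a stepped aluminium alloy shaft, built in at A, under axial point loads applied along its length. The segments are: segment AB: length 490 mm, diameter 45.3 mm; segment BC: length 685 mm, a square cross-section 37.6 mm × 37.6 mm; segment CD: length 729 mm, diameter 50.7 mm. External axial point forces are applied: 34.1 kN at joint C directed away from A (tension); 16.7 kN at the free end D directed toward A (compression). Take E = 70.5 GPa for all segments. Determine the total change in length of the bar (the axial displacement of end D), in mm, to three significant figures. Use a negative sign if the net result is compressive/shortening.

0.109 mm

Internal axial forces (sectioning from the free end, tension +): N_CD = -16.7 kN, N_BC = 17.4 kN, N_AB = 17.4 kN.
A_AB = 1612 mm².
A_BC = 1414 mm².
A_CD = 2019 mm².
δ_AB = 17400·490/(1612·70500) = 0.07504 mm
δ_BC = 17400·685/(1414·70500) = 0.1196 mm
δ_CD = -16700·729/(2019·70500) = -0.08554 mm
δ = Σδ_i = 0.1091 mm.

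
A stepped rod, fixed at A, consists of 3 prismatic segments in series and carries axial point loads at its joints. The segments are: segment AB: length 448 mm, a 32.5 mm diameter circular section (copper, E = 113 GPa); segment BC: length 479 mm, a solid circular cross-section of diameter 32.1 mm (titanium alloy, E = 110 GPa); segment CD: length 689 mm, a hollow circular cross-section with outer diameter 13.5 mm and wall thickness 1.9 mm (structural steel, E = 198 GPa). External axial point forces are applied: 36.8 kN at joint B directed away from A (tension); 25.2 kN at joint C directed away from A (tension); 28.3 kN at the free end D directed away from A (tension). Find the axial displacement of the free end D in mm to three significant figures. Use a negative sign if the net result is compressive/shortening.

Internal axial forces (sectioning from the free end, tension +): N_CD = 28.3 kN, N_BC = 53.5 kN, N_AB = 90.3 kN.
A_AB = 829.6 mm².
A_BC = 809.3 mm².
A_CD = 69.24 mm².
δ_AB = 90300·448/(829.6·113000) = 0.4315 mm
δ_BC = 53500·479/(809.3·110000) = 0.2879 mm
δ_CD = 28300·689/(69.24·198000) = 1.422 mm
δ = Σδ_i = 2.142 mm.

2.14 mm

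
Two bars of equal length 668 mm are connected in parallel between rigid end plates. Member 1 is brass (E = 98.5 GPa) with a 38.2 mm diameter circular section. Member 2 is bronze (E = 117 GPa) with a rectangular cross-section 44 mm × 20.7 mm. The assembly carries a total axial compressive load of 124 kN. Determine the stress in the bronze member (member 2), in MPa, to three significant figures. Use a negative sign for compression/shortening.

A_1 = 1146 mm².
A_2 = 910.8 mm².
Equal strain + equilibrium ⇒ each member carries load in proportion to AE: A₁E₁ = 112900000 N, A₂E₂ = 106600000 N, ΣAE = 219500000 N.
σ₂ = P·E₂/ΣAE = -124000·117000/219500000 = -66.11 MPa.

-66.1 MPa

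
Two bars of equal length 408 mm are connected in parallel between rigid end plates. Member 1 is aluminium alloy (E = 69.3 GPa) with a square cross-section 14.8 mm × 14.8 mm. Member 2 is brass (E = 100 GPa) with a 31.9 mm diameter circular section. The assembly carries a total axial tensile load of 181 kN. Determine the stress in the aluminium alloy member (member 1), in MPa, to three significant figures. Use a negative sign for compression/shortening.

132 MPa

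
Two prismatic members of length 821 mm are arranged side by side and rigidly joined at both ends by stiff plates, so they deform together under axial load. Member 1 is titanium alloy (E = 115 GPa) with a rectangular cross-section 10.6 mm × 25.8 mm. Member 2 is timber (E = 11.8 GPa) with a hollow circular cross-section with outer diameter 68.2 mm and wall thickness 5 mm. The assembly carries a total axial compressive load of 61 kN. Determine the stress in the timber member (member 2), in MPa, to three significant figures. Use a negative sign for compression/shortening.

-16.7 MPa

A_1 = 273.5 mm².
A_2 = 992.7 mm².
Equal strain + equilibrium ⇒ each member carries load in proportion to AE: A₁E₁ = 31450000 N, A₂E₂ = 11710000 N, ΣAE = 43160000 N.
σ₂ = P·E₂/ΣAE = -61000·11800/43160000 = -16.68 MPa.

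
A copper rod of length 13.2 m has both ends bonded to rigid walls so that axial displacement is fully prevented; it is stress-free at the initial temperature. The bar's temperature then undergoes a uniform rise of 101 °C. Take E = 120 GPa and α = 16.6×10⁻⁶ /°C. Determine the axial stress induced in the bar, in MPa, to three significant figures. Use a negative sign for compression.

Free thermal expansion αLΔT = 16.6e-6 · 13200 · 101 = 22.13 mm.
The walls impose strain ε = −(22.13)/13200 = -1.6766e-03; σ = Eε = 120000 · -1.6766e-03 = -201.2 MPa.

-201 MPa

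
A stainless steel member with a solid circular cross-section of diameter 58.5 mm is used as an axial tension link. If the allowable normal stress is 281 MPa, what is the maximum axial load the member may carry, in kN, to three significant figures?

A = 2688 mm².
P_max = σ_allow · A = 281 · 2688 = 755300 N = 755.3 kN.

755 kN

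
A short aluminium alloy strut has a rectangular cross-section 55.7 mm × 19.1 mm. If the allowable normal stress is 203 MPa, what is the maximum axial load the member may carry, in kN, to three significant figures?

A = 1064 mm².
P_max = σ_allow · A = 203 · 1064 = 216000 N = 216 kN.

216 kN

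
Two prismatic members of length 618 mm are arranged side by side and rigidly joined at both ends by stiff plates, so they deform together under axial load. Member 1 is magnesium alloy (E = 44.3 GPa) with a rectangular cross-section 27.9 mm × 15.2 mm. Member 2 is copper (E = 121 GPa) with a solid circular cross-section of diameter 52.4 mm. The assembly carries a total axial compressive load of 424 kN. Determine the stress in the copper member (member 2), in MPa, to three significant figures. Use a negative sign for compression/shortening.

-183 MPa

A_1 = 424.1 mm².
A_2 = 2157 mm².
Equal strain + equilibrium ⇒ each member carries load in proportion to AE: A₁E₁ = 18790000 N, A₂E₂ = 260900000 N, ΣAE = 279700000 N.
σ₂ = P·E₂/ΣAE = -424000·121000/279700000 = -183.4 MPa.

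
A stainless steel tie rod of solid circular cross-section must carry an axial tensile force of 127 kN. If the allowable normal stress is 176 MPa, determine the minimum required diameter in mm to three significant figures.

30.3 mm

Required area A ≥ P/σ_allow = 127000/176 = 721.6 mm².
For a solid circular section, d ≥ √(4A/π) = 30.31 mm.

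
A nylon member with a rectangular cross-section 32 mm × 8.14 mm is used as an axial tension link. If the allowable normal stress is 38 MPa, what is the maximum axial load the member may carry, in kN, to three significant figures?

9.90 kN

A = 260.5 mm².
P_max = σ_allow · A = 38 · 260.5 = 9898 N = 9.898 kN.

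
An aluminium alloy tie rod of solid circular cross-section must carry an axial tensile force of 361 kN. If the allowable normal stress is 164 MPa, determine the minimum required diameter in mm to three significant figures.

52.9 mm

Required area A ≥ P/σ_allow = 361000/164 = 2201 mm².
For a solid circular section, d ≥ √(4A/π) = 52.94 mm.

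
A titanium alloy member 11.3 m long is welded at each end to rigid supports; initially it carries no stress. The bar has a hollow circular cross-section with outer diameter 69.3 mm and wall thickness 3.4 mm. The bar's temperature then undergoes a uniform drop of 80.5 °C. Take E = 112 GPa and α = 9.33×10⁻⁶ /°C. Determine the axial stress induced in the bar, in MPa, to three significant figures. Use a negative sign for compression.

84.1 MPa

Free thermal expansion αLΔT = 9.33e-6 · 11300 · -80.5 = -8.487 mm.
The walls impose strain ε = −(-8.487)/11300 = 7.5107e-04; σ = Eε = 112000 · 7.5107e-04 = 84.12 MPa.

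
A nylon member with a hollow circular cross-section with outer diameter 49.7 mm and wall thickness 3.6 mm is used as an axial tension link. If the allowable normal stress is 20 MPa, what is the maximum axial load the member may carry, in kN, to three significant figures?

10.4 kN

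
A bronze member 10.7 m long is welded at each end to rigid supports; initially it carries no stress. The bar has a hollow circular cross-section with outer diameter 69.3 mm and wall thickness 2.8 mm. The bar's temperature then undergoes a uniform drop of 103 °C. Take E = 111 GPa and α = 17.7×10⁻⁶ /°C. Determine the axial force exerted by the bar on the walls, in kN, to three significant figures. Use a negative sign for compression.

118 kN

Free thermal expansion αLΔT = 17.7e-6 · 10700 · -103 = -19.51 mm.
The walls impose strain ε = −(-19.51)/10700 = 1.8231e-03; σ = Eε = 111000 · 1.8231e-03 = 202.4 MPa.
Wall reaction R = σ·A = 202.4·585 = 118400 N = 118.4 kN.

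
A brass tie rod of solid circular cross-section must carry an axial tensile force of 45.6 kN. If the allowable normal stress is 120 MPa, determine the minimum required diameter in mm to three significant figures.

Required area A ≥ P/σ_allow = 45600/120 = 380 mm².
For a solid circular section, d ≥ √(4A/π) = 22 mm.

22.0 mm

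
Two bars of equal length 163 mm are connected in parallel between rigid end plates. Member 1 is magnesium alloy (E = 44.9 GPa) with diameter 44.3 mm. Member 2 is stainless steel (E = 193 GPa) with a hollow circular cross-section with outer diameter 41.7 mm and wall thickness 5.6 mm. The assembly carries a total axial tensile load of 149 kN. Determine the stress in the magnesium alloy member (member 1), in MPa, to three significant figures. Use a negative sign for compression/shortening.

34.9 MPa

A_1 = 1541 mm².
A_2 = 635.1 mm².
Equal strain + equilibrium ⇒ each member carries load in proportion to AE: A₁E₁ = 69210000 N, A₂E₂ = 122600000 N, ΣAE = 191800000 N.
σ₁ = P·E₁/ΣAE = 149000·44900/191800000 = 34.88 MPa.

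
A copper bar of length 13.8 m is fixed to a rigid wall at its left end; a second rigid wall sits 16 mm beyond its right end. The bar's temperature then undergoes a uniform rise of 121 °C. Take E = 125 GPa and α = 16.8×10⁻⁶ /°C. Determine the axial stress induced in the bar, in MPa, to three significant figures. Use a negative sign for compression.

Free thermal expansion αLΔT = 16.8e-6 · 13800 · 121 = 28.05 mm.
The walls engage after the gap closes; constrained expansion = 28.05 − 16 = 12.05 mm.
The walls impose strain ε = −(12.05)/13800 = -8.7338e-04; σ = Eε = 125000 · -8.7338e-04 = -109.2 MPa.

-109 MPa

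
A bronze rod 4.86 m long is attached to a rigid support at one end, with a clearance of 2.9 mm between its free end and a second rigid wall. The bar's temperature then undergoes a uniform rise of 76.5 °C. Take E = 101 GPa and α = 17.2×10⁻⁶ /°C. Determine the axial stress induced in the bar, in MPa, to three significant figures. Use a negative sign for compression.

-72.6 MPa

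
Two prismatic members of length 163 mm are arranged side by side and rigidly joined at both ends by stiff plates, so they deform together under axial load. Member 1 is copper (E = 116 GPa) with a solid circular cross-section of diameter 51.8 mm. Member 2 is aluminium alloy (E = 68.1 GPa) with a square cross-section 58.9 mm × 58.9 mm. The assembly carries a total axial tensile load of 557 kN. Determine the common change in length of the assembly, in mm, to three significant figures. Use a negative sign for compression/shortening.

0.189 mm

A_1 = 2107 mm².
A_2 = 3469 mm².
Equal strain + equilibrium ⇒ each member carries load in proportion to AE: A₁E₁ = 244500000 N, A₂E₂ = 236300000 N, ΣAE = 480700000 N.
δ = PL/ΣAE = 557000·163/480700000 = 0.1889 mm.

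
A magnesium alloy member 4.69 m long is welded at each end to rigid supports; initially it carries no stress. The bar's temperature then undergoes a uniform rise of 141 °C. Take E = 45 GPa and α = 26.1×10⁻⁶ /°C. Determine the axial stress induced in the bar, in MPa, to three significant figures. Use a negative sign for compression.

Free thermal expansion αLΔT = 26.1e-6 · 4690 · 141 = 17.26 mm.
The walls impose strain ε = −(17.26)/4690 = -3.6801e-03; σ = Eε = 45000 · -3.6801e-03 = -165.6 MPa.

-166 MPa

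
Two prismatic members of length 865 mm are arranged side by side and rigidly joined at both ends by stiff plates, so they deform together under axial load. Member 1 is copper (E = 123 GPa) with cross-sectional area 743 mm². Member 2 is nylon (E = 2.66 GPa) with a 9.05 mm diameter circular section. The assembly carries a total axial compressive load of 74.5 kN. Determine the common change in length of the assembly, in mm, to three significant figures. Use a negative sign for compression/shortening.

A_2 = 64.33 mm².
Equal strain + equilibrium ⇒ each member carries load in proportion to AE: A₁E₁ = 91390000 N, A₂E₂ = 171100 N, ΣAE = 91560000 N.
δ = PL/ΣAE = -74500·865/91560000 = -0.7038 mm.

-0.704 mm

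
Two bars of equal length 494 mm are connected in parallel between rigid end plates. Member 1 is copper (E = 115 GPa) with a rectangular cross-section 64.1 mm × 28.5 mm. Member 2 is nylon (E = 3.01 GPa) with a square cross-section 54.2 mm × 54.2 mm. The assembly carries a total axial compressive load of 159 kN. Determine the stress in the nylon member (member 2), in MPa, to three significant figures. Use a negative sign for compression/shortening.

-2.19 MPa

A_1 = 1827 mm².
A_2 = 2938 mm².
Equal strain + equilibrium ⇒ each member carries load in proportion to AE: A₁E₁ = 210100000 N, A₂E₂ = 8842000 N, ΣAE = 218900000 N.
σ₂ = P·E₂/ΣAE = -159000·3010/218900000 = -2.186 MPa.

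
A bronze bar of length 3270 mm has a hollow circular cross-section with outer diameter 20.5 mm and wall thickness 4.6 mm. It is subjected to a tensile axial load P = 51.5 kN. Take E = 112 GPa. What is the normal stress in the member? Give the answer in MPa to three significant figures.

224 MPa

A = 229.8 mm².
σ = N/A = 51500/229.8 = 224.1 MPa.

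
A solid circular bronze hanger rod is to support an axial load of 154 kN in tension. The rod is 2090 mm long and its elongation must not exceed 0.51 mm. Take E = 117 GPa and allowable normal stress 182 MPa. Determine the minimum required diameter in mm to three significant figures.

82.9 mm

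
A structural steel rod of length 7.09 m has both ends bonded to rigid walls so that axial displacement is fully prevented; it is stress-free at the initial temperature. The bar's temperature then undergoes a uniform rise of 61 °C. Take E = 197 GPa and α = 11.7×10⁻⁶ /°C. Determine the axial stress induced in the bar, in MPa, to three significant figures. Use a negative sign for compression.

Free thermal expansion αLΔT = 11.7e-6 · 7090 · 61 = 5.06 mm.
The walls impose strain ε = −(5.06)/7090 = -7.1370e-04; σ = Eε = 197000 · -7.1370e-04 = -140.6 MPa.

-141 MPa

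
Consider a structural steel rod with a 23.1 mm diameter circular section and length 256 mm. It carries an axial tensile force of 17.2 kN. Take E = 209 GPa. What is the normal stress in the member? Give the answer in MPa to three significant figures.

41.0 MPa

A = 419.1 mm².
σ = N/A = 17200/419.1 = 41.04 MPa.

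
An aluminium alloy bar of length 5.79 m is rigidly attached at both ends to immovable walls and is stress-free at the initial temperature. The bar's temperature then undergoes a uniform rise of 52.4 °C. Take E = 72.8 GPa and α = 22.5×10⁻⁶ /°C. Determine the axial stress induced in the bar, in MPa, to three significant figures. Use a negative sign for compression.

Free thermal expansion αLΔT = 22.5e-6 · 5790 · 52.4 = 6.826 mm.
The walls impose strain ε = −(6.826)/5790 = -1.1790e-03; σ = Eε = 72800 · -1.1790e-03 = -85.83 MPa.

-85.8 MPa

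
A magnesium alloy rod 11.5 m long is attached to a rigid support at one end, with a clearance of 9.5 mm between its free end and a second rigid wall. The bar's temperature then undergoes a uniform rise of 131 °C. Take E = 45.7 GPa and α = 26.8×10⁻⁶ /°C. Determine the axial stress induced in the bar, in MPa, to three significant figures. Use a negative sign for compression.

-123 MPa

Free thermal expansion αLΔT = 26.8e-6 · 11500 · 131 = 40.37 mm.
The walls engage after the gap closes; constrained expansion = 40.37 − 9.5 = 30.87 mm.
The walls impose strain ε = −(30.87)/11500 = -2.6847e-03; σ = Eε = 45700 · -2.6847e-03 = -122.7 MPa.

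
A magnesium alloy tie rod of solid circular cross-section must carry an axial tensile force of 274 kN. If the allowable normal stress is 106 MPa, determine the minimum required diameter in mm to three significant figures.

57.4 mm

Required area A ≥ P/σ_allow = 274000/106 = 2585 mm².
For a solid circular section, d ≥ √(4A/π) = 57.37 mm.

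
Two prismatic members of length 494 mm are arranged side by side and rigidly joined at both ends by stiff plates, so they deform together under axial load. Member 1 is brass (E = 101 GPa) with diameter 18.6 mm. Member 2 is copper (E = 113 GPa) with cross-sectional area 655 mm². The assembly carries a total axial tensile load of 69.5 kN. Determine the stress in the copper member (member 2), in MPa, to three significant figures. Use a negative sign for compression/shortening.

77.4 MPa

A_1 = 271.7 mm².
Equal strain + equilibrium ⇒ each member carries load in proportion to AE: A₁E₁ = 27440000 N, A₂E₂ = 74020000 N, ΣAE = 101500000 N.
σ₂ = P·E₂/ΣAE = 69500·113000/101500000 = 77.41 MPa.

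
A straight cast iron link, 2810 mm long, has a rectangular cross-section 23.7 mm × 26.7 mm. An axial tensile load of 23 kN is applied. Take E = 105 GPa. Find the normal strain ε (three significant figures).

A = 632.8 mm².
σ = N/A = 36.35 MPa; ε = σ/E = 36.35/105000 = 3.462e-04.

3.46e-04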